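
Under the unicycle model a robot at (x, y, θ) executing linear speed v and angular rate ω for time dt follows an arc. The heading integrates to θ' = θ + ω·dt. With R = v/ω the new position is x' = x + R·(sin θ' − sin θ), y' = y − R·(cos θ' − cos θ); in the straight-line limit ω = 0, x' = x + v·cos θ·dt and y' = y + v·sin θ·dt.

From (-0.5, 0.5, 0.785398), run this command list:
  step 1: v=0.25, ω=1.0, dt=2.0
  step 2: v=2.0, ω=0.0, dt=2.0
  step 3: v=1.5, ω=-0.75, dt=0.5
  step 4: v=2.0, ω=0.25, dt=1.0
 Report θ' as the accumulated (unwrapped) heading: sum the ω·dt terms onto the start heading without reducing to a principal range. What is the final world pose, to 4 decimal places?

(-6.6160, 3.8282, 2.6604)

step 1: θ'=2.7854 (R=0.2500) → pose (-0.5896, 0.9111, 2.7854)
step 2: θ'=2.7854 (straight) → pose (-4.3385, 2.3059, 2.7854)
step 3: θ'=2.4104 (R=-2.0000) → pose (-4.9766, 2.6916, 2.4104)
step 4: θ'=2.6604 (R=8.0000) → pose (-6.6160, 3.8282, 2.6604)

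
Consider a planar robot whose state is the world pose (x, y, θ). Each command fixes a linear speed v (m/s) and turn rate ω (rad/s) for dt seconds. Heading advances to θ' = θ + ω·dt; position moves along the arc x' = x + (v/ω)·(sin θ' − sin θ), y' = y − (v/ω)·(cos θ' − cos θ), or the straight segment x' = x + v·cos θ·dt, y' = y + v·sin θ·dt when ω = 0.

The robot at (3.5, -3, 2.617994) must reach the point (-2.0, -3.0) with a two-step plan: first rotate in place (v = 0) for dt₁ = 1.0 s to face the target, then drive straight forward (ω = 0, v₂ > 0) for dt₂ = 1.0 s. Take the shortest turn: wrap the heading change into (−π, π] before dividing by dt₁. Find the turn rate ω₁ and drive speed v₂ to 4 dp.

ω₁ = 0.5236, v₂ = 5.5000

heading to target = atan2(-3−-3, -2−3.5) = 3.1416
Δθ = wrap(3.1416 − 2.6180) = 0.5236; ω₁ = Δθ/dt₁ = 0.5236
distance = √((-2−3.5)² + (-3−-3)²) = 5.5000; v₂ = distance/dt₂ = 5.5000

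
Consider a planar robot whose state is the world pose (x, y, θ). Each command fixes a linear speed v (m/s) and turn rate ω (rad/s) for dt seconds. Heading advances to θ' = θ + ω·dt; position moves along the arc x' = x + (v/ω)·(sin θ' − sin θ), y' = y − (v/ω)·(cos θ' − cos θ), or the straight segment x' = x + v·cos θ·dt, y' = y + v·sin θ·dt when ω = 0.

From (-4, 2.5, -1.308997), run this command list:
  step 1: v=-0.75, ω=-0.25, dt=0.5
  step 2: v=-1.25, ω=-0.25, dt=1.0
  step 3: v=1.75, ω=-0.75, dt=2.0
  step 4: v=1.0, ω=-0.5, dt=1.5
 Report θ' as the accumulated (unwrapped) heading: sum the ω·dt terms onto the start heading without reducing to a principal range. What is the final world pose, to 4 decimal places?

(-7.8455, 2.6403, -3.9340)

step 1: θ'=-1.4340 (R=3.0000) → pose (-4.0742, 2.8673, -1.4340)
step 2: θ'=-1.6840 (R=5.0000) → pose (-4.0889, 4.1140, -1.6840)
step 3: θ'=-3.1840 (R=-2.3333) → pose (-6.5062, 2.0463, -3.1840)
step 4: θ'=-3.9340 (R=-2.0000) → pose (-7.8455, 2.6403, -3.9340)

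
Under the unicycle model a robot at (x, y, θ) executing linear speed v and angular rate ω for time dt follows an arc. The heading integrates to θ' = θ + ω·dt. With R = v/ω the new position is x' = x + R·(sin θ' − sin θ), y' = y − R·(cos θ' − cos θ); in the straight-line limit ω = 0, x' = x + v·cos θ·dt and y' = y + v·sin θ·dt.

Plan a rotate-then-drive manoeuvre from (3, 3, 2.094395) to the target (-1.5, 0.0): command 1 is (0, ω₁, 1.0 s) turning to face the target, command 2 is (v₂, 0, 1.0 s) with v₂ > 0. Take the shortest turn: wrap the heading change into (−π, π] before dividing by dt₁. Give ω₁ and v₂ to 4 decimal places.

heading to target = atan2(0−3, -1.5−3) = -2.5536
Δθ = wrap(-2.5536 − 2.0944) = 1.6352; ω₁ = Δθ/dt₁ = 1.6352
distance = √((-1.5−3)² + (0−3)²) = 5.4083; v₂ = distance/dt₂ = 5.4083

ω₁ = 1.6352, v₂ = 5.4083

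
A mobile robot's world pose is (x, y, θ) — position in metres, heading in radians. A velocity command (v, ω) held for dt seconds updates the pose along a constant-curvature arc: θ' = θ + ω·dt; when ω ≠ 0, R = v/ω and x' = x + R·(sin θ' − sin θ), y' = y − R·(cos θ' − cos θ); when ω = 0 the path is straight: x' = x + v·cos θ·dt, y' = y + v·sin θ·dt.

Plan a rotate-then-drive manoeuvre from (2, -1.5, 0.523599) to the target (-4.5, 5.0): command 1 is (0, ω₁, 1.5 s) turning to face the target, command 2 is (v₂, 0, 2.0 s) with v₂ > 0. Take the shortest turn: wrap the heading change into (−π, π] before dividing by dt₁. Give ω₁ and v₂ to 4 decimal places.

ω₁ = 1.2217, v₂ = 4.5962

heading to target = atan2(5−-1.5, -4.5−2) = 2.3562
Δθ = wrap(2.3562 − 0.5236) = 1.8326; ω₁ = Δθ/dt₁ = 1.2217
distance = √((-4.5−2)² + (5−-1.5)²) = 9.1924; v₂ = distance/dt₂ = 4.5962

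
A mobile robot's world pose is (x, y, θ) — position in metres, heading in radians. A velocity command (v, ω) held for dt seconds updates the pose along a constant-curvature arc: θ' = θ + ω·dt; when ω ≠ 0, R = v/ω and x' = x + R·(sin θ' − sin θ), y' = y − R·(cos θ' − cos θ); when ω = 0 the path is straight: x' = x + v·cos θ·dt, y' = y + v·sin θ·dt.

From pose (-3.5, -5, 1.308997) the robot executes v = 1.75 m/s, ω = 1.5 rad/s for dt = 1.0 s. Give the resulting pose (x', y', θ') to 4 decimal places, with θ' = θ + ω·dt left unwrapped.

θ' = 1.3090 + 1.5·1.0 = 2.8090
R = v/ω = 1.75/1.5 = 1.1667
x' = -3.5 + 1.1667·(sin 2.8090 − sin 1.3090) = -4.2460
y' = -5 − 1.1667·(cos 2.8090 − cos 1.3090) = -3.5953

(-4.2460, -3.5953, 2.8090)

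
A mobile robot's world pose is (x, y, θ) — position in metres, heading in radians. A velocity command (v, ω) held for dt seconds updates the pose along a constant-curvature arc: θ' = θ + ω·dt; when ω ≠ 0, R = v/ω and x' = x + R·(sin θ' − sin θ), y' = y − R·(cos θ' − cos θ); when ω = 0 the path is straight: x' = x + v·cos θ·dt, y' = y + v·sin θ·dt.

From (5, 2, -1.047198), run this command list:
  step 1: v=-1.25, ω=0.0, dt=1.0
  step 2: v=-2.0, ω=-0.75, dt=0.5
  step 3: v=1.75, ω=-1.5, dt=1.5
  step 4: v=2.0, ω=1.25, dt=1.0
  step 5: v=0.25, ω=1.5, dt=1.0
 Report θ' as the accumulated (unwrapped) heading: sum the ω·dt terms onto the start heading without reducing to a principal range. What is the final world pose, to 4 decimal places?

step 1: θ'=-1.0472 (straight) → pose (4.3750, 3.0825, -1.0472)
step 2: θ'=-1.4222 (R=2.6667) → pose (4.0471, 4.0211, -1.4222)
step 3: θ'=-3.6722 (R=-1.1667) → pose (2.3029, 2.8421, -3.6722)
step 4: θ'=-2.4222 (R=1.6000) → pose (0.4389, 2.6656, -2.4222)
step 5: θ'=-0.9222 (R=0.1667) → pose (0.4159, 2.4396, -0.9222)

(0.4159, 2.4396, -0.9222)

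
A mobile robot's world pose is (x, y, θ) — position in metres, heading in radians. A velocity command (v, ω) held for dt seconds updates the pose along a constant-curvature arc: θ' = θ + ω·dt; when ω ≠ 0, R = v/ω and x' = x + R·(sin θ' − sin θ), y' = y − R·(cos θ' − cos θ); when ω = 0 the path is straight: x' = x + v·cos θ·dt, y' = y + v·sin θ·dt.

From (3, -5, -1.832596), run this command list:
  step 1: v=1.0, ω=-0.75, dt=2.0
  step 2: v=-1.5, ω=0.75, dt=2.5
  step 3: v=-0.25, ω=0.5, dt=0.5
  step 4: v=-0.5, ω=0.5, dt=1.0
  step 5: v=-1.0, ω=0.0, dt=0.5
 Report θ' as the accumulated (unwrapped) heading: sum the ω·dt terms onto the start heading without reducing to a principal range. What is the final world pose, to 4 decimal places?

(3.1317, -2.9236, -0.7076)

step 1: θ'=-3.3326 (R=-1.3333) → pose (1.4590, -5.9640, -3.3326)
step 2: θ'=-1.4576 (R=-2.0000) → pose (3.8259, -3.7744, -1.4576)
step 3: θ'=-1.2076 (R=-0.5000) → pose (3.7964, -3.6533, -1.2076)
step 4: θ'=-0.7076 (R=-1.0000) → pose (3.5117, -3.2486, -0.7076)
step 5: θ'=-0.7076 (straight) → pose (3.1317, -2.9236, -0.7076)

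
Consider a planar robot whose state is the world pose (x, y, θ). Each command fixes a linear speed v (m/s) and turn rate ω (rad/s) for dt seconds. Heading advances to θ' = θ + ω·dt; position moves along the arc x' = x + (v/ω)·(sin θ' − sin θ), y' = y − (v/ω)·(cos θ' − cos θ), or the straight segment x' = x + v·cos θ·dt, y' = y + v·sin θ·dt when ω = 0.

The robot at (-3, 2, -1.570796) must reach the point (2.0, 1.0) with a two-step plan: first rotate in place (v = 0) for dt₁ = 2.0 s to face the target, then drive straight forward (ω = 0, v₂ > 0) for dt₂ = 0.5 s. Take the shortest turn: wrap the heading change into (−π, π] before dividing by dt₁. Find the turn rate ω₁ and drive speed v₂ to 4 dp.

heading to target = atan2(1−2, 2−-3) = -0.1974
Δθ = wrap(-0.1974 − -1.5708) = 1.3734; ω₁ = Δθ/dt₁ = 0.6867
distance = √((2−-3)² + (1−2)²) = 5.0990; v₂ = distance/dt₂ = 10.1980

ω₁ = 0.6867, v₂ = 10.1980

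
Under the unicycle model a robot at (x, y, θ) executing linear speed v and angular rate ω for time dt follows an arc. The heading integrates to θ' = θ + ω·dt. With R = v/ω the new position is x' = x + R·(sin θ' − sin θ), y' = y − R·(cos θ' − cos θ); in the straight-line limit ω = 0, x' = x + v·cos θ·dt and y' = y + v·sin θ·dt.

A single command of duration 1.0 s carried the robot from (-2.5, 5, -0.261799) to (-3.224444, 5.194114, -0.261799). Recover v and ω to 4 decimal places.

v = -0.7500, ω = 0.0000

Δθ = -0.261799 − -0.261799 = 0.000000
ω = Δθ/dt = 0.000000/1.0 = 0.0000
ω = 0 → v = (Δx·cos θ + Δy·sin θ)/dt = -0.7500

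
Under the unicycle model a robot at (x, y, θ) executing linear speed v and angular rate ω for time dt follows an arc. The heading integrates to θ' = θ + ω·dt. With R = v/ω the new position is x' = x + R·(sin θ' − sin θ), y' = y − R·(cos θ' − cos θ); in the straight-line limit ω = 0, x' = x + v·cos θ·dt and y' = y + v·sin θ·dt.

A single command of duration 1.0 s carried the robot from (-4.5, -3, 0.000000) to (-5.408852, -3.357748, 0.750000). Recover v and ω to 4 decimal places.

Δθ = 0.750000 − 0.000000 = 0.750000
ω = Δθ/dt = 0.750000/1.0 = 0.7500
R = Δx/(sin θ' − sin θ) = -1.3333
v = R·ω = -1.3333·0.7500 = -1.0000

v = -1.0000, ω = 0.7500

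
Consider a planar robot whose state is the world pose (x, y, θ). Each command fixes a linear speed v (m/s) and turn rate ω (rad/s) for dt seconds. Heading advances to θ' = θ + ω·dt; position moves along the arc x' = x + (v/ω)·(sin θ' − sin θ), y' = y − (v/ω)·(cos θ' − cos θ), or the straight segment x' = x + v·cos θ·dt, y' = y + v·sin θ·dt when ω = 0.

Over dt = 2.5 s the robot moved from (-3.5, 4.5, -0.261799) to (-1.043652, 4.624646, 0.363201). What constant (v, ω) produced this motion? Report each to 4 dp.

Δθ = 0.363201 − -0.261799 = 0.625000
ω = Δθ/dt = 0.625000/2.5 = 0.2500
R = Δx/(sin θ' − sin θ) = 4.0000
v = R·ω = 4.0000·0.2500 = 1.0000

v = 1.0000, ω = 0.2500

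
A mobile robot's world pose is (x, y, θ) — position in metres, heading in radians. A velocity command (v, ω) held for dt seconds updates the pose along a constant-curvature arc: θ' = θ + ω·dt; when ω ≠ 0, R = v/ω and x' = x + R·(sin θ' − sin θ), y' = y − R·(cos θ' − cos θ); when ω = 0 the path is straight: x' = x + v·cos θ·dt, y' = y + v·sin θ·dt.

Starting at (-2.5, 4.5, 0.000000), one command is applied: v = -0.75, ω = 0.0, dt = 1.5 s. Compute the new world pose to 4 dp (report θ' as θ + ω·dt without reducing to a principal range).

(-3.6250, 4.5000, 0.0000)

θ' = 0.0000 + 0.0·1.5 = 0.0000
ω = 0 → straight: x' = -2.5 + -0.75·cos(0.0000)·1.5 = -3.6250
y' = 4.5 + -0.75·sin(0.0000)·1.5 = 4.5000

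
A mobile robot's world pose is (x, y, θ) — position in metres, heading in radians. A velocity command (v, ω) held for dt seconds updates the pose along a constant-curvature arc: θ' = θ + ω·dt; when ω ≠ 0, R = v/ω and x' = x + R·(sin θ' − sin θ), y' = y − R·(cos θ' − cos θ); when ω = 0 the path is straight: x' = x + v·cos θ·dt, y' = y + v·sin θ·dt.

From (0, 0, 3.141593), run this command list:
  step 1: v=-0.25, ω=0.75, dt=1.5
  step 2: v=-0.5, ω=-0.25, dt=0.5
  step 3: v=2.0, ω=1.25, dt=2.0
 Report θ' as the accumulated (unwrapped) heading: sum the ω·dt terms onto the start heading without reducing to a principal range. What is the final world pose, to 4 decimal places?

step 1: θ'=4.2666 (R=-0.3333) → pose (0.3008, 0.1896, 4.2666)
step 2: θ'=4.1416 (R=2.0000) → pose (0.4223, 0.4079, 4.1416)
step 3: θ'=6.6416 (R=1.6000) → pose (2.3300, -1.9550, 6.6416)

(2.3300, -1.9550, 6.6416)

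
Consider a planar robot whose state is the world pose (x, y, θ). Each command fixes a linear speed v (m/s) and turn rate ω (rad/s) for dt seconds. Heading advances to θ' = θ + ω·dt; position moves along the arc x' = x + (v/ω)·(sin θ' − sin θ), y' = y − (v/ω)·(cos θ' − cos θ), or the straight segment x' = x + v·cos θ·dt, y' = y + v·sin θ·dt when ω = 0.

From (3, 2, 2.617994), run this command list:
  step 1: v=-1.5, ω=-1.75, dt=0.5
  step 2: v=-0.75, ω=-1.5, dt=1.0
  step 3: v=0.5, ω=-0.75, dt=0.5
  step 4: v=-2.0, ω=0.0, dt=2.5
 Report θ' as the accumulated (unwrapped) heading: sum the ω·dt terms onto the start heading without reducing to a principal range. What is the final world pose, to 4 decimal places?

step 1: θ'=1.7430 (R=0.8571) → pose (3.4159, 1.4046, 1.7430)
step 2: θ'=0.2430 (R=0.5000) → pose (3.0436, 0.8336, 0.2430)
step 3: θ'=-0.1320 (R=-0.6667) → pose (3.2917, 0.8474, -0.1320)
step 4: θ'=-0.1320 (straight) → pose (-1.6647, 1.5055, -0.1320)

(-1.6647, 1.5055, -0.1320)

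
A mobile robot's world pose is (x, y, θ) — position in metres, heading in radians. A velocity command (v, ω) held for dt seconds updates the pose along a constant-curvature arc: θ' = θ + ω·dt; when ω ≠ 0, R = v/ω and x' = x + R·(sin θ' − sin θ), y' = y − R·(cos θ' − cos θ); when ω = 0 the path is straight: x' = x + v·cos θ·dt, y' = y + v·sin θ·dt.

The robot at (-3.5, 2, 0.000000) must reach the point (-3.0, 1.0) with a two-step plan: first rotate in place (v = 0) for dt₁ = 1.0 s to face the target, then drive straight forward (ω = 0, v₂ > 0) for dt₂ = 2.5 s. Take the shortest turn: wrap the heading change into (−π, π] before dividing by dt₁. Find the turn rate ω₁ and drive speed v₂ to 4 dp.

ω₁ = -1.1071, v₂ = 0.4472

heading to target = atan2(1−2, -3−-3.5) = -1.1071
Δθ = wrap(-1.1071 − 0.0000) = -1.1071; ω₁ = Δθ/dt₁ = -1.1071
distance = √((-3−-3.5)² + (1−2)²) = 1.1180; v₂ = distance/dt₂ = 0.4472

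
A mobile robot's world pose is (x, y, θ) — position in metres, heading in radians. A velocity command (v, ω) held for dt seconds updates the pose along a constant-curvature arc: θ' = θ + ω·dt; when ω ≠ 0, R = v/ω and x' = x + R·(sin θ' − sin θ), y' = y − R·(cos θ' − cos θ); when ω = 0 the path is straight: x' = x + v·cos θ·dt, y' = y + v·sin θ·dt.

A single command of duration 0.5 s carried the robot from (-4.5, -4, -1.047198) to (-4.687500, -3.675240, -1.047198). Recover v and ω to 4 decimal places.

Δθ = -1.047198 − -1.047198 = 0.000000
ω = Δθ/dt = 0.000000/0.5 = 0.0000
ω = 0 → v = (Δx·cos θ + Δy·sin θ)/dt = -0.7500

v = -0.7500, ω = 0.0000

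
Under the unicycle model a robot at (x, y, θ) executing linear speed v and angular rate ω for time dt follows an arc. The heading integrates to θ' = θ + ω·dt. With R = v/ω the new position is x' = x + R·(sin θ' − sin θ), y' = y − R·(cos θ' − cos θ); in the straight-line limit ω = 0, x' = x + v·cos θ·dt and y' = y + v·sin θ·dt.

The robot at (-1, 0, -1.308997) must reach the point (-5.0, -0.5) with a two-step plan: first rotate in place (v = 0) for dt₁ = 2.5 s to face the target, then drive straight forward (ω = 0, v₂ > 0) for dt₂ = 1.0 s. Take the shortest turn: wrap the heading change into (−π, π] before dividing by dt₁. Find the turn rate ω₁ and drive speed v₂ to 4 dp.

ω₁ = -0.6833, v₂ = 4.0311

heading to target = atan2(-0.5−0, -5−-1) = -3.0172
Δθ = wrap(-3.0172 − -1.3090) = -1.7082; ω₁ = Δθ/dt₁ = -0.6833
distance = √((-5−-1)² + (-0.5−0)²) = 4.0311; v₂ = distance/dt₂ = 4.0311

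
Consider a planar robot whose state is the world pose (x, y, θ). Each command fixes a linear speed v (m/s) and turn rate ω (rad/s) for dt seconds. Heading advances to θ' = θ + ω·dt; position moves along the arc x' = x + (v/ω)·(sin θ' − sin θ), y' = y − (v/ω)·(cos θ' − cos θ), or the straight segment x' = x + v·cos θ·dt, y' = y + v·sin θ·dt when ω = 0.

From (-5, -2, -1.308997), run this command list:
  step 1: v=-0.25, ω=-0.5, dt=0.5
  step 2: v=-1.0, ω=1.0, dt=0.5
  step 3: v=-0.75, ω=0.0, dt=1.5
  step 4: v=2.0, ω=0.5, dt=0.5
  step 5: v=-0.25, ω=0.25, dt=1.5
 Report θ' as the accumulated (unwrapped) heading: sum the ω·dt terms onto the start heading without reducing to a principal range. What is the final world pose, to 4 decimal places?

(-5.4060, -1.0025, -0.4340)

step 1: θ'=-1.5590 (R=0.5000) → pose (-5.0170, -1.8765, -1.5590)
step 2: θ'=-1.0590 (R=-1.0000) → pose (-5.1451, -1.3985, -1.0590)
step 3: θ'=-1.0590 (straight) → pose (-5.6960, -0.4177, -1.0590)
step 4: θ'=-0.8090 (R=4.0000) → pose (-5.1030, -1.2196, -0.8090)
step 5: θ'=-0.4340 (R=-1.0000) → pose (-5.4060, -1.0025, -0.4340)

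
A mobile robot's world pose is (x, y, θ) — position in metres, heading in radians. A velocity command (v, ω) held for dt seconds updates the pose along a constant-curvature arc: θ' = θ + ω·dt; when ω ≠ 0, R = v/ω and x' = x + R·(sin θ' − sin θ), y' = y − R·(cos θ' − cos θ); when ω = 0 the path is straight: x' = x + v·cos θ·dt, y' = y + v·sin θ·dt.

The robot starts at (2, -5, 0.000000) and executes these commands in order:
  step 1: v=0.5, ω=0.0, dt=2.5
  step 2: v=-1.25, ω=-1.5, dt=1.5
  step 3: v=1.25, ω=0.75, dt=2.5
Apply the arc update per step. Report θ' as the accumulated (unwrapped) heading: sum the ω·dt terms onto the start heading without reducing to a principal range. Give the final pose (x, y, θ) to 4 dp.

(3.2879, -6.2410, -0.3750)

step 1: θ'=0.0000 (straight) → pose (3.2500, -5.0000, 0.0000)
step 2: θ'=-2.2500 (R=0.8333) → pose (2.6016, -3.6432, -2.2500)
step 3: θ'=-0.3750 (R=1.6667) → pose (3.2879, -6.2410, -0.3750)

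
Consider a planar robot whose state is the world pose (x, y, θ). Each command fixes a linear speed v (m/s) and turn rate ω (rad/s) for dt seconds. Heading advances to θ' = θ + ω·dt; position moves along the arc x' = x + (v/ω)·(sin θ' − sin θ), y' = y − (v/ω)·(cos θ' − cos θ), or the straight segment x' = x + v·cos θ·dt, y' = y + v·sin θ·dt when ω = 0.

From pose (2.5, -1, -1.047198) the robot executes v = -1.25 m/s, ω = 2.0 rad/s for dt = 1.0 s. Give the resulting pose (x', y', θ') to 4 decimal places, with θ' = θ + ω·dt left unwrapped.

(1.4493, -0.9504, 0.9528)

θ' = -1.0472 + 2.0·1.0 = 0.9528
R = v/ω = -1.25/2.0 = -0.6250
x' = 2.5 + -0.6250·(sin 0.9528 − sin -1.0472) = 1.4493
y' = -1 − -0.6250·(cos 0.9528 − cos -1.0472) = -0.9504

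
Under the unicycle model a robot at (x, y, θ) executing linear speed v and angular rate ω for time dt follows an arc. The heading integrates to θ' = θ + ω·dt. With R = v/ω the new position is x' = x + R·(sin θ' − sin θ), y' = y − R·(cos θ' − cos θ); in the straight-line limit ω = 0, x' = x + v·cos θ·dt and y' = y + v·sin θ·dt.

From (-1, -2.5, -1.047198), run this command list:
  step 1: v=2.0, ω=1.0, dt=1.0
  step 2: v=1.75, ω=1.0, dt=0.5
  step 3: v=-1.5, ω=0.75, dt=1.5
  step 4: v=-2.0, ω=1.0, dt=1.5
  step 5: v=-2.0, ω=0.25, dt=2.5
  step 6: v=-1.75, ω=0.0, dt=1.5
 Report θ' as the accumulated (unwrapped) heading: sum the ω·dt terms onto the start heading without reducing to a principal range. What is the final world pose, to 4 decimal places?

step 1: θ'=-0.0472 (R=2.0000) → pose (0.6377, -3.4978, -0.0472)
step 2: θ'=0.4528 (R=1.7500) → pose (1.4859, -3.3234, 0.4528)
step 3: θ'=1.5778 (R=-2.0000) → pose (0.3609, -5.1358, 1.5778)
step 4: θ'=3.0778 (R=-2.0000) → pose (2.2333, -7.1177, 3.0778)
step 5: θ'=3.7028 (R=-8.0000) → pose (7.0010, -5.9069, 3.7028)
step 6: θ'=3.7028 (straight) → pose (9.2234, -4.5099, 3.7028)

(9.2234, -4.5099, 3.7028)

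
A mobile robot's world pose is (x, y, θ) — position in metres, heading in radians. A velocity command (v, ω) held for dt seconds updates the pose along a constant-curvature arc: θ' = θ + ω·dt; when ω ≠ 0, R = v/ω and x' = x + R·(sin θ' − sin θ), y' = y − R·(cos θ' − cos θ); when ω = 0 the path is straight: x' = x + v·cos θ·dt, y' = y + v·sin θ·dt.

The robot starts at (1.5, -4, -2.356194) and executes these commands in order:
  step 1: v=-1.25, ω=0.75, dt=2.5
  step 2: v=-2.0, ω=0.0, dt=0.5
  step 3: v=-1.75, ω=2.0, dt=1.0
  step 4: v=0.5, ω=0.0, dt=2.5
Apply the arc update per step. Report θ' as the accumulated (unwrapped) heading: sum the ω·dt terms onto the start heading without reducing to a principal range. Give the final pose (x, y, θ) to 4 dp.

(-1.0074, -0.3631, 1.5188)

step 1: θ'=-0.4812 (R=-1.6667) → pose (1.0929, -1.3441, -0.4812)
step 2: θ'=-0.4812 (straight) → pose (0.2064, -0.8812, -0.4812)
step 3: θ'=1.5188 (R=-0.8750) → pose (-1.0724, -1.6114, 1.5188)
step 4: θ'=1.5188 (straight) → pose (-1.0074, -0.3631, 1.5188)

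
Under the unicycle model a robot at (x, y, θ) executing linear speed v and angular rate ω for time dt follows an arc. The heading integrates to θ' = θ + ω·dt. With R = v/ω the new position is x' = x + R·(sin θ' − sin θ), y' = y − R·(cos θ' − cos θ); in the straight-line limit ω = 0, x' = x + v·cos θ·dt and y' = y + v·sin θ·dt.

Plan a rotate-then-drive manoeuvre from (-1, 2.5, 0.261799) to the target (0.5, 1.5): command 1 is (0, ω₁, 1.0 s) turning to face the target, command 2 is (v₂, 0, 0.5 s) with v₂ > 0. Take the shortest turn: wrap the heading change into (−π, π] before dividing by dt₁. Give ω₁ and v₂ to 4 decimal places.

ω₁ = -0.8498, v₂ = 3.6056

heading to target = atan2(1.5−2.5, 0.5−-1) = -0.5880
Δθ = wrap(-0.5880 − 0.2618) = -0.8498; ω₁ = Δθ/dt₁ = -0.8498
distance = √((0.5−-1)² + (1.5−2.5)²) = 1.8028; v₂ = distance/dt₂ = 3.6056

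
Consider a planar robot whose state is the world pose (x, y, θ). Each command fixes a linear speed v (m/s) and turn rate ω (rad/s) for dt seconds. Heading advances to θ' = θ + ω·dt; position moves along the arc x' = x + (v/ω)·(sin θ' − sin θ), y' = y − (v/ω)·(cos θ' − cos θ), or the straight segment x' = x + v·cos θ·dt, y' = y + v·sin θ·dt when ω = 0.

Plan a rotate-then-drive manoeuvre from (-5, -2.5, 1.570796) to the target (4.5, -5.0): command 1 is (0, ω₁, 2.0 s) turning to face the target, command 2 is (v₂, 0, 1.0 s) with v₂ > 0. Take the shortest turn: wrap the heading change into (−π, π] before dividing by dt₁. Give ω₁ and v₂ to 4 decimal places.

ω₁ = -0.9141, v₂ = 9.8234

heading to target = atan2(-5−-2.5, 4.5−-5) = -0.2573
Δθ = wrap(-0.2573 − 1.5708) = -1.8281; ω₁ = Δθ/dt₁ = -0.9141
distance = √((4.5−-5)² + (-5−-2.5)²) = 9.8234; v₂ = distance/dt₂ = 9.8234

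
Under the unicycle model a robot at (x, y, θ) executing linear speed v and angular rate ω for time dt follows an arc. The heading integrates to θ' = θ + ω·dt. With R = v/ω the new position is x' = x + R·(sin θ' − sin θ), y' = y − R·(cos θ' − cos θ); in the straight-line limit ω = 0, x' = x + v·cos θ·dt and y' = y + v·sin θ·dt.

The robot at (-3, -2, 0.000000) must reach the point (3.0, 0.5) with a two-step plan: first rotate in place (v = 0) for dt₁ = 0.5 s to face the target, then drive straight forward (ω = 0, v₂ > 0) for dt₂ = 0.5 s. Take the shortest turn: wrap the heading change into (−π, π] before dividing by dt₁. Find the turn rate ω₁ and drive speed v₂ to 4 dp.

heading to target = atan2(0.5−-2, 3−-3) = 0.3948
Δθ = wrap(0.3948 − 0.0000) = 0.3948; ω₁ = Δθ/dt₁ = 0.7896
distance = √((3−-3)² + (0.5−-2)²) = 6.5000; v₂ = distance/dt₂ = 13.0000

ω₁ = 0.7896, v₂ = 13.0000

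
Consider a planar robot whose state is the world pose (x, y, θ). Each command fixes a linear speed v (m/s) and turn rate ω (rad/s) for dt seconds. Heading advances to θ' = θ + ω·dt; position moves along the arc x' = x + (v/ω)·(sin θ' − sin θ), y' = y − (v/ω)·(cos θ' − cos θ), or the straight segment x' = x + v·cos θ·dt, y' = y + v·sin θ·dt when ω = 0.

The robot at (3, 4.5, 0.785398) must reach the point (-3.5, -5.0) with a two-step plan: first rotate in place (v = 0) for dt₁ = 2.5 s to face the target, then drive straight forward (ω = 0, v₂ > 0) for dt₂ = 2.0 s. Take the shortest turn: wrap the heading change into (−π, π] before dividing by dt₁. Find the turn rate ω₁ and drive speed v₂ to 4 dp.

heading to target = atan2(-5−4.5, -3.5−3) = -2.1708
Δθ = wrap(-2.1708 − 0.7854) = -2.9562; ω₁ = Δθ/dt₁ = -1.1825
distance = √((-3.5−3)² + (-5−4.5)²) = 11.5109; v₂ = distance/dt₂ = 5.7554

ω₁ = -1.1825, v₂ = 5.7554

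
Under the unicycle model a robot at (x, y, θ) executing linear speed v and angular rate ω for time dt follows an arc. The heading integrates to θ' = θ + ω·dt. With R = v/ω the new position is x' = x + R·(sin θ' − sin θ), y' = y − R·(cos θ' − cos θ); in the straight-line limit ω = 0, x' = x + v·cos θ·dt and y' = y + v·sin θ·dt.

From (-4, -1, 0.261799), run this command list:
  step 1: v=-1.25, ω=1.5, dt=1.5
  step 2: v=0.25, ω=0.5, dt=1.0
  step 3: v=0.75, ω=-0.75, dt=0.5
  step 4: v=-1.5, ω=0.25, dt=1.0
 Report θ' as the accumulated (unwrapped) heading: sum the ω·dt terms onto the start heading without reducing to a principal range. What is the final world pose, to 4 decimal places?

step 1: θ'=2.5118 (R=-0.8333) → pose (-4.2751, -2.4784, 2.5118)
step 2: θ'=3.0118 (R=0.5000) → pose (-4.5049, -2.3867, 3.0118)
step 3: θ'=2.6368 (R=-1.0000) → pose (-4.8591, -2.2704, 2.6368)
step 4: θ'=2.8868 (R=-6.0000) → pose (-3.4696, -2.8250, 2.8868)

(-3.4696, -2.8250, 2.8868)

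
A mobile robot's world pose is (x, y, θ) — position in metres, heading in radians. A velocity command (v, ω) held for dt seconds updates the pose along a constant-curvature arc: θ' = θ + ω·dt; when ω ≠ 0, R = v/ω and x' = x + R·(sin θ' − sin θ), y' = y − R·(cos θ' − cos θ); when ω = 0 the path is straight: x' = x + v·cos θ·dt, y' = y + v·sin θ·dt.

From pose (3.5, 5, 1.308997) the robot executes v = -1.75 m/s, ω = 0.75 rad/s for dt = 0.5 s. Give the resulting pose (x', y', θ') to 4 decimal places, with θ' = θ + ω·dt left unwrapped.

(3.4354, 4.1325, 1.6840)

θ' = 1.3090 + 0.75·0.5 = 1.6840
R = v/ω = -1.75/0.75 = -2.3333
x' = 3.5 + -2.3333·(sin 1.6840 − sin 1.3090) = 3.4354
y' = 5 − -2.3333·(cos 1.6840 − cos 1.3090) = 4.1325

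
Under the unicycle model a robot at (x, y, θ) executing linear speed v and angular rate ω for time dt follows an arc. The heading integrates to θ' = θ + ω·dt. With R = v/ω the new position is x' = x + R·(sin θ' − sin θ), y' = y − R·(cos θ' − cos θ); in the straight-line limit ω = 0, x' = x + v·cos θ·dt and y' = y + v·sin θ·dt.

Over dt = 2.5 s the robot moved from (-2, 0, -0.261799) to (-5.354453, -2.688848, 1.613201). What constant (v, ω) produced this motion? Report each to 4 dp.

Δθ = 1.613201 − -0.261799 = 1.875000
ω = Δθ/dt = 1.875000/2.5 = 0.7500
R = Δx/(sin θ' − sin θ) = -2.6667
v = R·ω = -2.6667·0.7500 = -2.0000

v = -2.0000, ω = 0.7500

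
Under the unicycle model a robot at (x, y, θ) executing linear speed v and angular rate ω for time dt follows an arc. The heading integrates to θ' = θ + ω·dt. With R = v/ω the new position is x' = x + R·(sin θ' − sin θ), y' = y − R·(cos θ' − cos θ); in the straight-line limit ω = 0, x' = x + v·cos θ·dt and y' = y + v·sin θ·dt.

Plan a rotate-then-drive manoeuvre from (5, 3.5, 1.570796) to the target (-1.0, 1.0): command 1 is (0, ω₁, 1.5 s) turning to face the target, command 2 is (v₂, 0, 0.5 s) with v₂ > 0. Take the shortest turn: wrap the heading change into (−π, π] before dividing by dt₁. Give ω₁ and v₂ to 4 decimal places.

heading to target = atan2(1−3.5, -1−5) = -2.7468
Δθ = wrap(-2.7468 − 1.5708) = 1.9656; ω₁ = Δθ/dt₁ = 1.3104
distance = √((-1−5)² + (1−3.5)²) = 6.5000; v₂ = distance/dt₂ = 13.0000

ω₁ = 1.3104, v₂ = 13.0000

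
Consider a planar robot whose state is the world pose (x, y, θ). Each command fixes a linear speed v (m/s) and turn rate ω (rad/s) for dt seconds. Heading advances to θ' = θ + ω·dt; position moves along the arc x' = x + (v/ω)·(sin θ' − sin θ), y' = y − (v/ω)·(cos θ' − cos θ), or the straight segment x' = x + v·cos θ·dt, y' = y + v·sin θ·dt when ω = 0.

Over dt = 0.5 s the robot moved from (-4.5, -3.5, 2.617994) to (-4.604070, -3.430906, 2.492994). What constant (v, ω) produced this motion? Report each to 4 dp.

Δθ = 2.492994 − 2.617994 = -0.125000
ω = Δθ/dt = -0.125000/0.5 = -0.2500
R = Δx/(sin θ' − sin θ) = -1.0000
v = R·ω = -1.0000·-0.2500 = 0.2500

v = 0.2500, ω = -0.2500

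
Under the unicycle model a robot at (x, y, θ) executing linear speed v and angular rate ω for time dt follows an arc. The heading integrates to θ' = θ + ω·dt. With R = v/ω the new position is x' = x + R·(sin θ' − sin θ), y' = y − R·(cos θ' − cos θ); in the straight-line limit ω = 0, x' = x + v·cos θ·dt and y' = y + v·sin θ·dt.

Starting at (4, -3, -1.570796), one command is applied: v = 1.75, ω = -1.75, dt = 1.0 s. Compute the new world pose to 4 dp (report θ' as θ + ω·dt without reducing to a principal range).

θ' = -1.5708 + -1.75·1.0 = -3.3208
R = v/ω = 1.75/-1.75 = -1.0000
x' = 4 + -1.0000·(sin -3.3208 − sin -1.5708) = 2.8218
y' = -3 − -1.0000·(cos -3.3208 − cos -1.5708) = -3.9840

(2.8218, -3.9840, -3.3208)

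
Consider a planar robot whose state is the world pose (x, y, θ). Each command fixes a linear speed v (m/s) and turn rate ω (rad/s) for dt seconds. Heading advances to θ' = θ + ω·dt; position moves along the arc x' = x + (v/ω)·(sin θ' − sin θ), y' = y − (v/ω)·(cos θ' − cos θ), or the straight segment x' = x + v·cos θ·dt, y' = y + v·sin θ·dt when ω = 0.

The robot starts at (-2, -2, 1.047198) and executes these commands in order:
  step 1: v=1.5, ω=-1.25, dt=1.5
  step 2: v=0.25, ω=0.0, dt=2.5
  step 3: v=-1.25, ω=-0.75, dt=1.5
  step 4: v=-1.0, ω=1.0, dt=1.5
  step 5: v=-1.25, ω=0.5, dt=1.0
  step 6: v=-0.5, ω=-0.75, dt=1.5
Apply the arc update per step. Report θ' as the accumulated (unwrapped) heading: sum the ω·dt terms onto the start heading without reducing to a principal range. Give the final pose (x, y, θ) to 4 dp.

(-2.2942, 1.3719, -1.0778)

step 1: θ'=-0.8278 (R=-1.2000) → pose (-0.0770, -1.7882, -0.8278)
step 2: θ'=-0.8278 (straight) → pose (0.3458, -2.2485, -0.8278)
step 3: θ'=-1.9528 (R=1.6667) → pose (0.0267, -0.4997, -1.9528)
step 4: θ'=-0.4528 (R=-1.0000) → pose (-0.4638, 0.7723, -0.4528)
step 5: θ'=0.0472 (R=-2.5000) → pose (-1.6754, 1.0215, 0.0472)
step 6: θ'=-1.0778 (R=0.6667) → pose (-2.2942, 1.3719, -1.0778)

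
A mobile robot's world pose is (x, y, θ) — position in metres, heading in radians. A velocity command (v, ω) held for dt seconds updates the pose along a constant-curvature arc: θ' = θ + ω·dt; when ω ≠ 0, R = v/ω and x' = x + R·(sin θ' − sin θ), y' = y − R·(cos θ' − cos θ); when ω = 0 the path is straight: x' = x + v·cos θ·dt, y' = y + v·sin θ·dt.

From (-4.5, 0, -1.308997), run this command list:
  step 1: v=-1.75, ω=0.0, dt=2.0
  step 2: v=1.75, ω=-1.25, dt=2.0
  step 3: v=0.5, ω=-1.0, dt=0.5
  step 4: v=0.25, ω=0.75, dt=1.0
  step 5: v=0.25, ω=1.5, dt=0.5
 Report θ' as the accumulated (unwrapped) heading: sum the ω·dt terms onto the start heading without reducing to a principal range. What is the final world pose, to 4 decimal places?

(-8.0685, 2.2943, -2.8090)

step 1: θ'=-1.3090 (straight) → pose (-5.4059, 3.3807, -1.3090)
step 2: θ'=-3.8090 (R=-1.4000) → pose (-7.6247, 1.9188, -3.8090)
step 3: θ'=-4.3090 (R=-0.5000) → pose (-7.7751, 2.1152, -4.3090)
step 4: θ'=-3.5590 (R=0.3333) → pose (-7.9465, 2.2891, -3.5590)
step 5: θ'=-2.8090 (R=0.1667) → pose (-8.0685, 2.2943, -2.8090)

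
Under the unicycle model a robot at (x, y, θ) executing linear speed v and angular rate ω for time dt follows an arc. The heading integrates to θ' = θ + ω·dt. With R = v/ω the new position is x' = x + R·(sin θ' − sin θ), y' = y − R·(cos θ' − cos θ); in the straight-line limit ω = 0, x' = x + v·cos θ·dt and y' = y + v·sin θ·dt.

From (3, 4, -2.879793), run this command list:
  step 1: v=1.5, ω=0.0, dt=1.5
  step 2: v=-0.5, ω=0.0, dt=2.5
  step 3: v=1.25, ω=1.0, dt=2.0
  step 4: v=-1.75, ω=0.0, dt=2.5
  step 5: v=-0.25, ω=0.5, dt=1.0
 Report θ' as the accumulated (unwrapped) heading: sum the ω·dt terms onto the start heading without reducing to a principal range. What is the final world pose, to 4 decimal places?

step 1: θ'=-2.8798 (straight) → pose (0.8267, 3.4177, -2.8798)
step 2: θ'=-2.8798 (straight) → pose (2.0341, 3.7412, -2.8798)
step 3: θ'=-0.8798 (R=1.2500) → pose (1.3943, 1.7371, -0.8798)
step 4: θ'=-0.8798 (straight) → pose (-1.3939, 5.1085, -0.8798)
step 5: θ'=-0.3798 (R=-0.5000) → pose (-1.5938, 5.2543, -0.3798)

(-1.5938, 5.2543, -0.3798)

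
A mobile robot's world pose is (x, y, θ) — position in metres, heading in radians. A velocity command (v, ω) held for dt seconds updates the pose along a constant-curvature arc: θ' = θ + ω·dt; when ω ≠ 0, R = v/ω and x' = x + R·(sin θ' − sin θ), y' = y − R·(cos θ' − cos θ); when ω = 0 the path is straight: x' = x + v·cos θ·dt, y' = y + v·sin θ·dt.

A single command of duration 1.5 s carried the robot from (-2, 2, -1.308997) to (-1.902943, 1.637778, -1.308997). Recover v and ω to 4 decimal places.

v = 0.2500, ω = 0.0000

Δθ = -1.308997 − -1.308997 = 0.000000
ω = Δθ/dt = 0.000000/1.5 = 0.0000
ω = 0 → v = (Δx·cos θ + Δy·sin θ)/dt = 0.2500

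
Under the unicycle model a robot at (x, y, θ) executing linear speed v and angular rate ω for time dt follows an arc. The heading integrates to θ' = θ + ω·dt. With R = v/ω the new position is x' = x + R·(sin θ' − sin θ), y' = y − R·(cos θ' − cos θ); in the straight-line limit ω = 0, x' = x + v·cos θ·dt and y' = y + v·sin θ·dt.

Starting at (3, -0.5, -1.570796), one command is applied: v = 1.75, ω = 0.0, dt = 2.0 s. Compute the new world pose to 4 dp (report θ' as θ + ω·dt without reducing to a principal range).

θ' = -1.5708 + 0.0·2.0 = -1.5708
ω = 0 → straight: x' = 3 + 1.75·cos(-1.5708)·2.0 = 3.0000
y' = -0.5 + 1.75·sin(-1.5708)·2.0 = -4.0000

(3.0000, -4.0000, -1.5708)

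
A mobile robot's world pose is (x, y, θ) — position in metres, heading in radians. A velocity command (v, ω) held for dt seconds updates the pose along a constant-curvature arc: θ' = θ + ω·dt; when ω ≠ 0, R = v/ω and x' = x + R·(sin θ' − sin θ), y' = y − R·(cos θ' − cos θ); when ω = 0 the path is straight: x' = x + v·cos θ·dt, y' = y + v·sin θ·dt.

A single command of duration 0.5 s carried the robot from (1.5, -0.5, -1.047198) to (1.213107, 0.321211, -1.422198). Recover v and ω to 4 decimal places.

v = -1.7500, ω = -0.7500

Δθ = -1.422198 − -1.047198 = -0.375000
ω = Δθ/dt = -0.375000/0.5 = -0.7500
R = −Δy/(cos θ' − cos θ) = 2.3333
v = R·ω = 2.3333·-0.7500 = -1.7500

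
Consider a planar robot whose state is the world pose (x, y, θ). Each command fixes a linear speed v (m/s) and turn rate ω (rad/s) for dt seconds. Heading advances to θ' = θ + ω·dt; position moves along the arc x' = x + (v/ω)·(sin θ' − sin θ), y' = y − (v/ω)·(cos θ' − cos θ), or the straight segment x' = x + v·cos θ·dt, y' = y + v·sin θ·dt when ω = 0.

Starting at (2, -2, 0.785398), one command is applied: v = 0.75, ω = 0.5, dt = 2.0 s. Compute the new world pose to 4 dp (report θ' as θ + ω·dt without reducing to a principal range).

θ' = 0.7854 + 0.5·2.0 = 1.7854
R = v/ω = 0.75/0.5 = 1.5000
x' = 2 + 1.5000·(sin 1.7854 − sin 0.7854) = 2.4049
y' = -2 − 1.5000·(cos 1.7854 − cos 0.7854) = -0.6199

(2.4049, -0.6199, 1.7854)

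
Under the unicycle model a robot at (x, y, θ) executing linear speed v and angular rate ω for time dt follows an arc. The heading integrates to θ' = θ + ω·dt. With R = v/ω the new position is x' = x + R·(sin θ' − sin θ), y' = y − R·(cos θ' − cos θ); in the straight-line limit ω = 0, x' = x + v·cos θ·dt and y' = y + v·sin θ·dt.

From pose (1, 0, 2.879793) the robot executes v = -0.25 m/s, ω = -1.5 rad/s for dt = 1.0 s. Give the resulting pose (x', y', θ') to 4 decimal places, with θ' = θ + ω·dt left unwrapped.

(1.1205, -0.1926, 1.3798)

θ' = 2.8798 + -1.5·1.0 = 1.3798
R = v/ω = -0.25/-1.5 = 0.1667
x' = 1 + 0.1667·(sin 1.3798 − sin 2.8798) = 1.1205
y' = 0 − 0.1667·(cos 1.3798 − cos 2.8798) = -0.1926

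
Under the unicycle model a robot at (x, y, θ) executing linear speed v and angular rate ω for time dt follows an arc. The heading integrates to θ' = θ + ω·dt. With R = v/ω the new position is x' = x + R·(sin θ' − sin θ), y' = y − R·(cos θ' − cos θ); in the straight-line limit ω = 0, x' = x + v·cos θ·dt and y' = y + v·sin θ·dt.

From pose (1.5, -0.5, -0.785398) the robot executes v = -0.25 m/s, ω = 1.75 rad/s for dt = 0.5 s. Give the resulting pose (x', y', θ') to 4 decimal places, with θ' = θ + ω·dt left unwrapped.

(1.3862, -0.4587, 0.0896)

θ' = -0.7854 + 1.75·0.5 = 0.0896
R = v/ω = -0.25/1.75 = -0.1429
x' = 1.5 + -0.1429·(sin 0.0896 − sin -0.7854) = 1.3862
y' = -0.5 − -0.1429·(cos 0.0896 − cos -0.7854) = -0.4587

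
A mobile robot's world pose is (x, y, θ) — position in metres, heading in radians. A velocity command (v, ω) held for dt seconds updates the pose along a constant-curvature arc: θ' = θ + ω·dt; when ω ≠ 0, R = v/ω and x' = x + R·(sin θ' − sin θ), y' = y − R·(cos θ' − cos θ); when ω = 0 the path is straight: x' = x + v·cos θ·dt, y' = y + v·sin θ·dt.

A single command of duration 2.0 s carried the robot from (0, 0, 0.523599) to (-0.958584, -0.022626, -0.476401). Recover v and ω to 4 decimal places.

v = -0.5000, ω = -0.5000

Δθ = -0.476401 − 0.523599 = -1.000000
ω = Δθ/dt = -1.000000/2.0 = -0.5000
R = Δx/(sin θ' − sin θ) = 1.0000
v = R·ω = 1.0000·-0.5000 = -0.5000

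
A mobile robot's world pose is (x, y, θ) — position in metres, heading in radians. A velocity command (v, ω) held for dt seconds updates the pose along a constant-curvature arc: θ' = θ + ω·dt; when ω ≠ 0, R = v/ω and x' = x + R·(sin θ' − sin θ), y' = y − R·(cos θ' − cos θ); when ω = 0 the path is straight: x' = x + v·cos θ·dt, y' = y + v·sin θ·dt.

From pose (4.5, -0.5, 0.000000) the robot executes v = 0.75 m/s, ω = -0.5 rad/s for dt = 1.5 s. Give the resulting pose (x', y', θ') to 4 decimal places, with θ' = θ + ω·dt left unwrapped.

θ' = 0.0000 + -0.5·1.5 = -0.7500
R = v/ω = 0.75/-0.5 = -1.5000
x' = 4.5 + -1.5000·(sin -0.7500 − sin 0.0000) = 5.5225
y' = -0.5 − -1.5000·(cos -0.7500 − cos 0.0000) = -0.9025

(5.5225, -0.9025, -0.7500)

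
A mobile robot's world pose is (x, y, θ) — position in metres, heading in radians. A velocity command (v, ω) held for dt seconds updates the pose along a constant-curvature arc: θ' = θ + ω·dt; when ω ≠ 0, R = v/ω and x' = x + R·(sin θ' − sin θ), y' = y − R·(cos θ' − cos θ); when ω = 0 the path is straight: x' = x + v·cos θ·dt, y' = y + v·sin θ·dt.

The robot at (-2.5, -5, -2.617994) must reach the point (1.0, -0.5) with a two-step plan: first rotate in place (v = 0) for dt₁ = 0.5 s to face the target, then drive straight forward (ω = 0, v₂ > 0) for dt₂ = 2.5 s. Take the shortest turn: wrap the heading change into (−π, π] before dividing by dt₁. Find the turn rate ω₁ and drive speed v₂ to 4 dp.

ω₁ = -5.5109, v₂ = 2.2804

heading to target = atan2(-0.5−-5, 1−-2.5) = 0.9098
Δθ = wrap(0.9098 − -2.6180) = -2.7554; ω₁ = Δθ/dt₁ = -5.5109
distance = √((1−-2.5)² + (-0.5−-5)²) = 5.7009; v₂ = distance/dt₂ = 2.2804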